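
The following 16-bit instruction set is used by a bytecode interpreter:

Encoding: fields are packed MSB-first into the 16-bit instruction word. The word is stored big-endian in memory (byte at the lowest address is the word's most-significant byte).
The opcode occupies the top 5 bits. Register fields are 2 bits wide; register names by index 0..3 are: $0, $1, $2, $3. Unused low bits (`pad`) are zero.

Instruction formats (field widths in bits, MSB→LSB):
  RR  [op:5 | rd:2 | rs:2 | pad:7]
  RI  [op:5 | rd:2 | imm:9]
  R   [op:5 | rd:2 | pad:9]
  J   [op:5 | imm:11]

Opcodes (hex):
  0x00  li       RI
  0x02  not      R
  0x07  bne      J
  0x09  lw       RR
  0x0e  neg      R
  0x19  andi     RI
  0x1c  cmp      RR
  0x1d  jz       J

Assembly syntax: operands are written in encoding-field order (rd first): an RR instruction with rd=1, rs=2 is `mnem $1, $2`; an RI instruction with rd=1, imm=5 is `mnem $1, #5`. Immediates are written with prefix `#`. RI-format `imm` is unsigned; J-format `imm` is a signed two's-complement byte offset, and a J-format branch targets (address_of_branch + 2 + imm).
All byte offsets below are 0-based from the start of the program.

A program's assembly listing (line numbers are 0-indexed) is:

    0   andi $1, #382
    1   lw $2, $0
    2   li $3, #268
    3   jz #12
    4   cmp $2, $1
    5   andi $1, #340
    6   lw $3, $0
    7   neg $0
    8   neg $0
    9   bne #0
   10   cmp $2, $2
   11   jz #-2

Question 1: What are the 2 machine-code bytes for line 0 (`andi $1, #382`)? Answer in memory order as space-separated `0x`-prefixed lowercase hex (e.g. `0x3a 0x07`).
0xcb 0x7e

L0: andi op=0x19:5|rd=1:2|imm=382:9 ⇒ 0xcb7e ⇒ big cb 7e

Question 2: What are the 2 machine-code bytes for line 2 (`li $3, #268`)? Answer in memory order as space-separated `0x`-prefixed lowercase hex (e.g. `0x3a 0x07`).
line 2 (li): pack op=0x0:5|rd=3:2|imm=268:9 = 0x070c; big→ 07 0c

0x07 0x0c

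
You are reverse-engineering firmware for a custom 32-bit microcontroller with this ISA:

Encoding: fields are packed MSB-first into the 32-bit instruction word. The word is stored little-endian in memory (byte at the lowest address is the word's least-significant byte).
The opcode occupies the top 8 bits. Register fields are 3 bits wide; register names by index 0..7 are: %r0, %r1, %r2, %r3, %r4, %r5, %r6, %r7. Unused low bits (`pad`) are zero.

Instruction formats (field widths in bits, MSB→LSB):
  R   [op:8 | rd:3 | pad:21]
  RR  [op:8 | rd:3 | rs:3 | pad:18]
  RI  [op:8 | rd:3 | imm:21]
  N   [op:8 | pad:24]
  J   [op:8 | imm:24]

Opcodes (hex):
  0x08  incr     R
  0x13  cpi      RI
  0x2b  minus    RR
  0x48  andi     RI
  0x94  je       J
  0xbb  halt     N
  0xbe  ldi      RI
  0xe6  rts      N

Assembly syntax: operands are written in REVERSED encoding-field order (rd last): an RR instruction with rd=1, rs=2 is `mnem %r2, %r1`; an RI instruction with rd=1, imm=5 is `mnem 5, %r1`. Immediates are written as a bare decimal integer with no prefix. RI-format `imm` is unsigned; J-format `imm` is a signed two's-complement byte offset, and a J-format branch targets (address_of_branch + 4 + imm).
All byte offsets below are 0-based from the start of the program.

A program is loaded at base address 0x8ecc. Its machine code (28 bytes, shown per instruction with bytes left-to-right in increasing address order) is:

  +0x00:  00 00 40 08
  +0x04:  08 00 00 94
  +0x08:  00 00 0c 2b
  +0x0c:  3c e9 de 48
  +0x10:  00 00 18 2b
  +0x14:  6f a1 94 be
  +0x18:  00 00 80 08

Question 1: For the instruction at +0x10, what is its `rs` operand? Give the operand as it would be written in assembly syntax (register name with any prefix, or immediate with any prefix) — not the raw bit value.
[10] 00 00 18 2b → 0x2b180000
  op=0x2b180000>>24=0x2b ⇒ minus (RR)
  rd: (w>>21)&0x7=0x0 → %r0
  rs: (w>>18)&0x7=0x6 → %r6

%r6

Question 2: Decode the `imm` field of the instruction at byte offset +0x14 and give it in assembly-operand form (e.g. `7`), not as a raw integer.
1352047

@+14  little-endian(6f a1 94 be) = 0xbe94a16f
  op=0xbe94a16f>>24=0xbe ⇒ ldi (RI)
  rd@[23:21]=0x4 ⇒ %r4
  imm@[20:0]=0x14a16f ⇒ 1352047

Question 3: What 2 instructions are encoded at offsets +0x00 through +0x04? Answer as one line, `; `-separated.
@+00  little-endian(00 00 40 08) = 0x08400000
  top 8b → 0x8 → incr [R]
  [23:21] rd=2 = %r2
@+04  little-endian(08 00 00 94) = 0x94000008
  top 8b → 0x94 → je [J]
  [23:0] imm=8 = 8

incr %r2; je 8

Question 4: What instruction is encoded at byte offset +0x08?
@+08  little-endian(00 00 0c 2b) = 0x2b0c0000
  op=0x2b0c0000>>24=0x2b ⇒ minus (RR)
  rd: (w>>21)&0x7=0x0 → %r0
  rs: (w>>18)&0x7=0x3 → %r3

minus %r3, %r0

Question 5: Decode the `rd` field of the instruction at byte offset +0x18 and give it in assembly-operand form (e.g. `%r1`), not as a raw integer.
off 0x18: read 00 00 80 08 as little → 0x08800000
  op=0x08800000>>24=0x8 ⇒ incr (R)
  rd@[23:21]=0x4 ⇒ %r4

%r4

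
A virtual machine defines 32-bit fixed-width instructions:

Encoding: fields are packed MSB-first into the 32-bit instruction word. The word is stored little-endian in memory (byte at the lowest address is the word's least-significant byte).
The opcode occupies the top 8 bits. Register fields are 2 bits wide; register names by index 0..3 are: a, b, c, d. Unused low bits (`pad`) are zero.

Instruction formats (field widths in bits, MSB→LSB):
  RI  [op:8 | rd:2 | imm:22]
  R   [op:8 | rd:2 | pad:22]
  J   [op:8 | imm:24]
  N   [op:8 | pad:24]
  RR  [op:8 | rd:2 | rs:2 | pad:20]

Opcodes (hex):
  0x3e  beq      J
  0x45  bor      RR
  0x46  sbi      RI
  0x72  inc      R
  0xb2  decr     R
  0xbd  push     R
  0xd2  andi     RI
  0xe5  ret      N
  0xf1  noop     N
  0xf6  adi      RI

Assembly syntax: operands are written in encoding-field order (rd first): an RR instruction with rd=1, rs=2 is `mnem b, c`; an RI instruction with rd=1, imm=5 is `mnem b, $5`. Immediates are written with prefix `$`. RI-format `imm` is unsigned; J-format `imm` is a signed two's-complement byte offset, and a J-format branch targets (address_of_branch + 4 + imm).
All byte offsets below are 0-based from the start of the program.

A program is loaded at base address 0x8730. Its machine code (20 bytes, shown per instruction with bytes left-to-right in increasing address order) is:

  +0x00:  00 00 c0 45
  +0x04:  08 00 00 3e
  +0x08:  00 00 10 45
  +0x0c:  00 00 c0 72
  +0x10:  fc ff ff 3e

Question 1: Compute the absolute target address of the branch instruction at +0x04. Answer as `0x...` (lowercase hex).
+0x04: 08 00 00 3e ⇒ word 0x3e000008 (little)
  op=0x3e000008>>24=0x3e ⇒ beq (J)
  imm: (w>>0)&0xffffff=0x8 → $8
  target = base 0x8730 + off 0x04 + 4 + imm 8 = 0x8740

0x8740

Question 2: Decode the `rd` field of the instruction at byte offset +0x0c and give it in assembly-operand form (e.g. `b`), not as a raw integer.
d

@+0c  little-endian(00 00 c0 72) = 0x72c00000
  opcode bits[31:24]=0x72: inc/R
  [23:22] rd=3 = d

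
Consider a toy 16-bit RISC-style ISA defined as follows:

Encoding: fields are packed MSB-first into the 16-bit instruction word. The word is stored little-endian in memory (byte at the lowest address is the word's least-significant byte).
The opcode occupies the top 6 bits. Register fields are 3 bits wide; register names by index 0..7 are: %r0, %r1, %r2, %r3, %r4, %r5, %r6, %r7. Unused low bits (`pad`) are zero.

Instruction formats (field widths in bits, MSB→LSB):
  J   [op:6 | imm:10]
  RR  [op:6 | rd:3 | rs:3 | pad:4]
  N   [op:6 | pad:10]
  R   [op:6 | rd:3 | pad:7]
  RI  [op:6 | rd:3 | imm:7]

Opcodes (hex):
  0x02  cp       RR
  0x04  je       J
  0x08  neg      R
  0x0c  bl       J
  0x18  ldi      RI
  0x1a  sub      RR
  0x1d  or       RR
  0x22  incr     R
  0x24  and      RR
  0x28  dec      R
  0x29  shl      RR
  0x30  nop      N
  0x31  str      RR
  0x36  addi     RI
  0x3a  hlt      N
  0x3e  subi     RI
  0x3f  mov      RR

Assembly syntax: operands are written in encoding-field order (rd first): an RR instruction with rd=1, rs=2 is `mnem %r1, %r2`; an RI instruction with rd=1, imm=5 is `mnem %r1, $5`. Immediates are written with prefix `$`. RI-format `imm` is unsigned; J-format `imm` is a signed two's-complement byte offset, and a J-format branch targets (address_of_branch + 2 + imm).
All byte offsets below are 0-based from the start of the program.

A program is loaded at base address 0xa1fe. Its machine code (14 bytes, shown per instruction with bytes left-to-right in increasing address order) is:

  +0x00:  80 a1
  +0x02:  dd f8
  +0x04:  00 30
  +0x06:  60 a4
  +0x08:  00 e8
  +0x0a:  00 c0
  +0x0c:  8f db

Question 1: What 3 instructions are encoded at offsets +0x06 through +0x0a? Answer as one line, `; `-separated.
shl %r0, %r6; hlt; nop

@+06  little-endian(60 a4) = 0xa460
  opcode bits[15:10]=0x29: shl/RR
  rd: (w>>7)&0x7=0x0 → %r0
  rs: (w>>4)&0x7=0x6 → %r6
@+08  little-endian(00 e8) = 0xe800
  opcode bits[15:10]=0x3a: hlt/N
@+0a  little-endian(00 c0) = 0xc000
  opcode bits[15:10]=0x30: nop/N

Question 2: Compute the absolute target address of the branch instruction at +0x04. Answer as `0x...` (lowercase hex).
off 0x04: read 00 30 as little → 0x3000
  opcode bits[15:10]=0xc: bl/J
  [9:0] imm=0 = $0
  target = base 0xa1fe + off 0x04 + 2 + imm 0 = 0xa204

0xa204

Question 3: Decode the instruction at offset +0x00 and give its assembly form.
dec %r3

@+00  little-endian(80 a1) = 0xa180
  op=0xa180>>10=0x28 ⇒ dec (R)
  rd@[9:7]=0x3 ⇒ %r3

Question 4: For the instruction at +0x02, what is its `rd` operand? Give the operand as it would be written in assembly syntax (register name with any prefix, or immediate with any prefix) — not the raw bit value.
[02] dd f8 → 0xf8dd
  opcode bits[15:10]=0x3e: subi/RI
  rd: (w>>7)&0x7=0x1 → %r1
  imm: (w>>0)&0x7f=0x5d → $93

%r1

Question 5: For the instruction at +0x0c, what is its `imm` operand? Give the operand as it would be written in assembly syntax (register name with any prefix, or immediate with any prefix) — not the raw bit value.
$15

+0x0c: 8f db ⇒ word 0xdb8f (little)
  opcode bits[15:10]=0x36: addi/RI
  rd@[9:7]=0x7 ⇒ %r7
  imm@[6:0]=0xf ⇒ $15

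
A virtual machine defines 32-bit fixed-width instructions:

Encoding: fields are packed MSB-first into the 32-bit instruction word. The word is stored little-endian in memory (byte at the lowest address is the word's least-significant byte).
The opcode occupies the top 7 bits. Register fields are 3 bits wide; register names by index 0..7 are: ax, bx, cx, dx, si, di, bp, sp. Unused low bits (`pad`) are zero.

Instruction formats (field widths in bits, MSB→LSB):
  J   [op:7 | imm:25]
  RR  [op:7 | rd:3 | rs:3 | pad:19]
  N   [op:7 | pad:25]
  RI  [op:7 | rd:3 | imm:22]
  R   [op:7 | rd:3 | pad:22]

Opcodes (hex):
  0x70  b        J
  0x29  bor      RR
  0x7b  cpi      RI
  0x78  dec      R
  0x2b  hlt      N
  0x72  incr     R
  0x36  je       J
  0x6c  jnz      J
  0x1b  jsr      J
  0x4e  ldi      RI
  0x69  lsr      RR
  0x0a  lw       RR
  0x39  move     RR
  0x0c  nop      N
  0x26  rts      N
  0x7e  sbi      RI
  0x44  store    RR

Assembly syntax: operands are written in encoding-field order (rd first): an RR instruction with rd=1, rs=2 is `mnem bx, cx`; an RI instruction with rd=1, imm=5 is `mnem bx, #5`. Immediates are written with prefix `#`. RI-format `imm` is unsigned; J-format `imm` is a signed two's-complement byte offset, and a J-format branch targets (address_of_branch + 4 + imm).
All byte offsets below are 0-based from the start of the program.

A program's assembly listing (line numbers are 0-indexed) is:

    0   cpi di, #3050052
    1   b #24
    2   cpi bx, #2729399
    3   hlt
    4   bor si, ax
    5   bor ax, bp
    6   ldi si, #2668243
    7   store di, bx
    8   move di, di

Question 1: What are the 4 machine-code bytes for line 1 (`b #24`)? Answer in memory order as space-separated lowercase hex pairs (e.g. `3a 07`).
L1: b op=0x70:7|imm=24:25 ⇒ 0xe0000018 ⇒ little 18 00 00 e0

18 00 00 e0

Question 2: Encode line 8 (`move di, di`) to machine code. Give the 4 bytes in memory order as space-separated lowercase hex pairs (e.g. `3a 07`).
00 00 68 73

8. move fields op=0x39:7|rd=5:3|rs=5:3|pad=0:19 → word 73680000h → 00 00 68 73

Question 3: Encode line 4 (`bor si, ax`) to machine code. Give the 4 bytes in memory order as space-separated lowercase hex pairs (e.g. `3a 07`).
L4: bor op=0x29:7|rd=4:3|rs=0:3|pad=0:19 ⇒ 0x53000000 ⇒ little 00 00 00 53

00 00 00 53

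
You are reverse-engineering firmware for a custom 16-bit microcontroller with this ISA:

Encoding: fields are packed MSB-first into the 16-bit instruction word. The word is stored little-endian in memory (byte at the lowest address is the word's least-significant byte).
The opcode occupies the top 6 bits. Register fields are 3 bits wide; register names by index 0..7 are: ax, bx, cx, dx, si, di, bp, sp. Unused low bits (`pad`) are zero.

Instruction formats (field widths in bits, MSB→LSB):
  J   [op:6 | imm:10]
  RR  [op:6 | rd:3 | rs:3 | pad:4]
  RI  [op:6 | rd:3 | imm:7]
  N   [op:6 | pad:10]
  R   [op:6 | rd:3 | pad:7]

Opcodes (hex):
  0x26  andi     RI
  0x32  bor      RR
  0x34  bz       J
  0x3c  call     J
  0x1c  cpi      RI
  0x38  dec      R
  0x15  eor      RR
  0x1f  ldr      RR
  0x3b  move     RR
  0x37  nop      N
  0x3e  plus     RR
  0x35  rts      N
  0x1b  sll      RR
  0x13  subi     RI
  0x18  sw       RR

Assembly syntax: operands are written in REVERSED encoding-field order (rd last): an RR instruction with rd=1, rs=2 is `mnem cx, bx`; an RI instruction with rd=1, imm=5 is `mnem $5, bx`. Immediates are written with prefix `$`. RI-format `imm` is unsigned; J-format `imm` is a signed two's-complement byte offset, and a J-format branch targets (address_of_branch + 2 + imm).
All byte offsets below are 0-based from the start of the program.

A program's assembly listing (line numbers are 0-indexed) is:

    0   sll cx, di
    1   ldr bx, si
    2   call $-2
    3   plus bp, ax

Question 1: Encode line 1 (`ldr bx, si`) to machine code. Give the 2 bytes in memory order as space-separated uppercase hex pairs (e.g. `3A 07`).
10 7E

L1: ldr op=0x1f:6|rd=4:3|rs=1:3|pad=0:4 ⇒ 0x7e10 ⇒ little 10 7e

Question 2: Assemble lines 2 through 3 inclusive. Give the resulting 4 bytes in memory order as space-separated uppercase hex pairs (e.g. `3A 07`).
2. call fields op=0x3c:6|imm=-2:10 → word f3feh → fe f3
3. plus fields op=0x3e:6|rd=0:3|rs=6:3|pad=0:4 → word f860h → 60 f8

FE F3 60 F8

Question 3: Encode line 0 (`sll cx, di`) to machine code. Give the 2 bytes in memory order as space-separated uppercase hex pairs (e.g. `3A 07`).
A0 6E

0. sll fields op=0x1b:6|rd=5:3|rs=2:3|pad=0:4 → word 6ea0h → a0 6e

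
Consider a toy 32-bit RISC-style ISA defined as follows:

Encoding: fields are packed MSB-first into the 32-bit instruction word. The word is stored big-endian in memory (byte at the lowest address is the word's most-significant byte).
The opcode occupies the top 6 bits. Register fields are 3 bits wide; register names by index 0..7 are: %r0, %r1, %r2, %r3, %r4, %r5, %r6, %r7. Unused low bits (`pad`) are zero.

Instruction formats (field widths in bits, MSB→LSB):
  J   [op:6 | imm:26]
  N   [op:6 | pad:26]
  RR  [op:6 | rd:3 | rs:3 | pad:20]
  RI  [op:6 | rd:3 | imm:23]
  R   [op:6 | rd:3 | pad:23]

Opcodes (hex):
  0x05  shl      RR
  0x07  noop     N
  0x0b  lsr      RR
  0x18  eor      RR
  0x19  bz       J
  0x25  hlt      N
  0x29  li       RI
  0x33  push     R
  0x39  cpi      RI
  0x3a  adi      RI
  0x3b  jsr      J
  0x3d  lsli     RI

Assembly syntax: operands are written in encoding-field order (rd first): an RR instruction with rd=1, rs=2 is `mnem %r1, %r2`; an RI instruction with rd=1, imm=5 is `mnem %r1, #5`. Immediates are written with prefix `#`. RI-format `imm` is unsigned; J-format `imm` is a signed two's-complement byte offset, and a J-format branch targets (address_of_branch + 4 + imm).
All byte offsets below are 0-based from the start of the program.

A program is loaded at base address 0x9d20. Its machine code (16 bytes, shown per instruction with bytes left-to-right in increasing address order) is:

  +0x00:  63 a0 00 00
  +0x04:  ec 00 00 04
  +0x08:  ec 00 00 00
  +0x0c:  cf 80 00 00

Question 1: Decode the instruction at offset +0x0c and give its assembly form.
off 0x0c: read cf 80 00 00 as big → 0xcf800000
  opcode bits[31:26]=0x33: push/R
  [25:23] rd=7 = %r7

push %r7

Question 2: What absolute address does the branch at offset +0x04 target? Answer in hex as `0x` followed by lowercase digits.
0x9d2c

@+04  big-endian(ec 00 00 04) = 0xec000004
  opcode bits[31:26]=0x3b: jsr/J
  imm@[25:0]=0x4 ⇒ #4
  target = base 0x9d20 + off 0x04 + 4 + imm 4 = 0x9d2c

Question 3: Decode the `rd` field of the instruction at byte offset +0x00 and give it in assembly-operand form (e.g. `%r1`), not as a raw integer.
[00] 63 a0 00 00 → 0x63a00000
  opcode bits[31:26]=0x18: eor/RR
  rd: (w>>23)&0x7=0x7 → %r7
  rs: (w>>20)&0x7=0x2 → %r2

%r7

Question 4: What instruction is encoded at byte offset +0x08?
@+08  big-endian(ec 00 00 00) = 0xec000000
  opcode bits[31:26]=0x3b: jsr/J
  [25:0] imm=0 = #0

jsr #0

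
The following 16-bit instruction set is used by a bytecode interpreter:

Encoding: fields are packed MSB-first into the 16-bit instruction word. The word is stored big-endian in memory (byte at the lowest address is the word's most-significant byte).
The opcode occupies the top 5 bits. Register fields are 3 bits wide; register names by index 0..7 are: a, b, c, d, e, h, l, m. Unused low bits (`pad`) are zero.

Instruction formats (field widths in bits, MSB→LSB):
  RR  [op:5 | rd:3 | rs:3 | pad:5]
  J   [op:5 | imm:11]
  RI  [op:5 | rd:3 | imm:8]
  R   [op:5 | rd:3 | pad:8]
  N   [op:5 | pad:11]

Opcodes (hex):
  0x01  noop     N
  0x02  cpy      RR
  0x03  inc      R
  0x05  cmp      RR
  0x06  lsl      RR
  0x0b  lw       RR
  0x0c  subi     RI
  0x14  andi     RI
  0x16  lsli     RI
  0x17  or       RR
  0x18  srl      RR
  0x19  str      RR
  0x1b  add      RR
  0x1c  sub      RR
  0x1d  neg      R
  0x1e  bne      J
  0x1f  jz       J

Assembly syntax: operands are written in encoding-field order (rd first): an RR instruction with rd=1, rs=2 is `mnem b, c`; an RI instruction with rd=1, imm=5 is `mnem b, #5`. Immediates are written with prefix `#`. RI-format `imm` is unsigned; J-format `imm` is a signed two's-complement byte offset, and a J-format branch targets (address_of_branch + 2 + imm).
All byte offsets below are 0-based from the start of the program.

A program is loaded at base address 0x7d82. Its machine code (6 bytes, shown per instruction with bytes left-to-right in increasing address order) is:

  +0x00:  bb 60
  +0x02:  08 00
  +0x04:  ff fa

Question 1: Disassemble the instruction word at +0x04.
off 0x04: read ff fa as big → 0xfffa
  top 5b → 0x1f → jz [J]
  imm@[10:0]=0x7fa (s11→-6) ⇒ #-6

jz #-6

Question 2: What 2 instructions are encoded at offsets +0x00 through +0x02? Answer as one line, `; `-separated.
off 0x00: read bb 60 as big → 0xbb60
  top 5b → 0x17 → or [RR]
  rd@[10:8]=0x3 ⇒ d
  rs@[7:5]=0x3 ⇒ d
off 0x02: read 08 00 as big → 0x0800
  top 5b → 0x1 → noop [N]

or d, d; noop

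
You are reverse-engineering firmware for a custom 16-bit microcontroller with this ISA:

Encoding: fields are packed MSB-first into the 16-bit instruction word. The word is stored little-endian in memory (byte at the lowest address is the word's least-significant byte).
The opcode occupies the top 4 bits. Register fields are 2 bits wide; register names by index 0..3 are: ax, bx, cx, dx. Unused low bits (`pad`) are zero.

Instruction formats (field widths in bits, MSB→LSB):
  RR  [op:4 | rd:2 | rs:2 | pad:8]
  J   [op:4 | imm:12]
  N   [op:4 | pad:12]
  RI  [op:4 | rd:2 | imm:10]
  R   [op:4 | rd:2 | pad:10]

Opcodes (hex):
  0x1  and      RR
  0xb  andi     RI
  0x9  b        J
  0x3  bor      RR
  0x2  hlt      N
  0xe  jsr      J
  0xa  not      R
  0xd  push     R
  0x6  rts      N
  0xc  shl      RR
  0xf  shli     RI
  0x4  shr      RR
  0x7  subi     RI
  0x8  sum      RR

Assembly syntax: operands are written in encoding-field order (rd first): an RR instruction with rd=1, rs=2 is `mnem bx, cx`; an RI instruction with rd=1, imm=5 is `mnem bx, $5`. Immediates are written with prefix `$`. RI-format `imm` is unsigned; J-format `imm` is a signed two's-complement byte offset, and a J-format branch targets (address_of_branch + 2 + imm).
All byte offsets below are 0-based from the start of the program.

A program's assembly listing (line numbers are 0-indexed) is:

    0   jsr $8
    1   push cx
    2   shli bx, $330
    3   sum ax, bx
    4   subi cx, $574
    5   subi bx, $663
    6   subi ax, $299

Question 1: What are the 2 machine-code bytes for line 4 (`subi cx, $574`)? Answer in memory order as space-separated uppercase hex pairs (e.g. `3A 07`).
3E 7A

4. subi fields op=0x7:4|rd=2:2|imm=574:10 → word 7a3eh → 3e 7a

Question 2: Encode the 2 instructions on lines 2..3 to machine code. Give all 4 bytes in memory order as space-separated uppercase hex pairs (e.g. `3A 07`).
L2: shli op=0xf:4|rd=1:2|imm=330:10 ⇒ 0xf54a ⇒ little 4a f5
L3: sum op=0x8:4|rd=0:2|rs=1:2|pad=0:8 ⇒ 0x8100 ⇒ little 00 81

4A F5 00 81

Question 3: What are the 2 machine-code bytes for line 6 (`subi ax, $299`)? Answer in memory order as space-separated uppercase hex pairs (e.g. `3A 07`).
2B 71

6. subi fields op=0x7:4|rd=0:2|imm=299:10 → word 712bh → 2b 71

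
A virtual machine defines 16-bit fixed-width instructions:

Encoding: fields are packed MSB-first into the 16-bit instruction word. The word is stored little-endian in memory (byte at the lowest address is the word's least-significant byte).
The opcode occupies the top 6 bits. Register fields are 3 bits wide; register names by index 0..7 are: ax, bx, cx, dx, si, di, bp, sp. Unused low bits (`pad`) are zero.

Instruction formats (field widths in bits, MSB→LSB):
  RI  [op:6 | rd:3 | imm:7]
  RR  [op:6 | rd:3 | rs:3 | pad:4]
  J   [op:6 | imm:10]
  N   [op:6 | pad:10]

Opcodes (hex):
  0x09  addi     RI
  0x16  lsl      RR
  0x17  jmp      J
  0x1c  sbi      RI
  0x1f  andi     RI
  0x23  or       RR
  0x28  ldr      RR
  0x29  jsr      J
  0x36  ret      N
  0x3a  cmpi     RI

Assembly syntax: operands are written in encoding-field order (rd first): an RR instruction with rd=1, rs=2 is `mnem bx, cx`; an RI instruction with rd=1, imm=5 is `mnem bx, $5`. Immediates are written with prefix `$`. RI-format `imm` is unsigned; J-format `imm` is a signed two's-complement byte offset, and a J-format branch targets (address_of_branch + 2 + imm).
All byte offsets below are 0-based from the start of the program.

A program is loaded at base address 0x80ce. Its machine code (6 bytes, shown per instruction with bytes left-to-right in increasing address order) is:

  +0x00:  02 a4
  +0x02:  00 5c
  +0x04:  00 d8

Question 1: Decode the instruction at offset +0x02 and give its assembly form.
jmp $0

@+02  little-endian(00 5c) = 0x5c00
  op=0x5c00>>10=0x17 ⇒ jmp (J)
  imm@[9:0]=0x0 ⇒ $0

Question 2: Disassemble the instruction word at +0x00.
jsr $2

[00] 02 a4 → 0xa402
  op=0xa402>>10=0x29 ⇒ jsr (J)
  [9:0] imm=2 = $2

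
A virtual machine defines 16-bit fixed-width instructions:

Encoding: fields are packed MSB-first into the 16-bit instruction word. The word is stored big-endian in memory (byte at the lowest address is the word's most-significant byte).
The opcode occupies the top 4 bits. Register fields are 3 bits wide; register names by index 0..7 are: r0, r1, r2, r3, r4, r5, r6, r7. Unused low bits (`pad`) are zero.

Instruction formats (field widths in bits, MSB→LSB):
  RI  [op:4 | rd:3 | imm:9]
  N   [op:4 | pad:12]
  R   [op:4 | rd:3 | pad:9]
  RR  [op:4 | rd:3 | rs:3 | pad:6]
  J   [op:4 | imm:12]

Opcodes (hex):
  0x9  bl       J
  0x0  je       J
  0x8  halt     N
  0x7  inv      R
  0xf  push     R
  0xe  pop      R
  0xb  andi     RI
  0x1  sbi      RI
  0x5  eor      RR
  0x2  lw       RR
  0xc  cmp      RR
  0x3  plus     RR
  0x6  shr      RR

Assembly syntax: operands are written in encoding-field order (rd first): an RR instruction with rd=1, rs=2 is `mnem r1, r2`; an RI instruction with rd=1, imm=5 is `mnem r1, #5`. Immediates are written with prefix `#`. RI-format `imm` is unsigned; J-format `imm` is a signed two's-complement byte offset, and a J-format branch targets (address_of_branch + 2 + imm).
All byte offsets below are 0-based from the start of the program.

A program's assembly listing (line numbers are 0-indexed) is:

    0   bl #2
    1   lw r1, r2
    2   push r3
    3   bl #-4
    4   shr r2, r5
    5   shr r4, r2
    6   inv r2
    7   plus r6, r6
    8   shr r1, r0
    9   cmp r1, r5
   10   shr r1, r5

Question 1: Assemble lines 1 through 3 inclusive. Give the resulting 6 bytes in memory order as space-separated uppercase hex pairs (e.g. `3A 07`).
22 80 F6 00 9F FC

line 1 (lw): pack op=0x2:4|rd=1:3|rs=2:3|pad=0:6 = 0x2280; big→ 22 80
line 2 (push): pack op=0xf:4|rd=3:3|pad=0:9 = 0xf600; big→ f6 00
line 3 (bl): pack op=0x9:4|imm=-4:12 = 0x9ffc; big→ 9f fc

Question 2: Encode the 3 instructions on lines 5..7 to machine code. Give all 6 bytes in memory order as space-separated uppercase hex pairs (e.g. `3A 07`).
L5: shr op=0x6:4|rd=4:3|rs=2:3|pad=0:6 ⇒ 0x6880 ⇒ big 68 80
L6: inv op=0x7:4|rd=2:3|pad=0:9 ⇒ 0x7400 ⇒ big 74 00
L7: plus op=0x3:4|rd=6:3|rs=6:3|pad=0:6 ⇒ 0x3d80 ⇒ big 3d 80

68 80 74 00 3D 80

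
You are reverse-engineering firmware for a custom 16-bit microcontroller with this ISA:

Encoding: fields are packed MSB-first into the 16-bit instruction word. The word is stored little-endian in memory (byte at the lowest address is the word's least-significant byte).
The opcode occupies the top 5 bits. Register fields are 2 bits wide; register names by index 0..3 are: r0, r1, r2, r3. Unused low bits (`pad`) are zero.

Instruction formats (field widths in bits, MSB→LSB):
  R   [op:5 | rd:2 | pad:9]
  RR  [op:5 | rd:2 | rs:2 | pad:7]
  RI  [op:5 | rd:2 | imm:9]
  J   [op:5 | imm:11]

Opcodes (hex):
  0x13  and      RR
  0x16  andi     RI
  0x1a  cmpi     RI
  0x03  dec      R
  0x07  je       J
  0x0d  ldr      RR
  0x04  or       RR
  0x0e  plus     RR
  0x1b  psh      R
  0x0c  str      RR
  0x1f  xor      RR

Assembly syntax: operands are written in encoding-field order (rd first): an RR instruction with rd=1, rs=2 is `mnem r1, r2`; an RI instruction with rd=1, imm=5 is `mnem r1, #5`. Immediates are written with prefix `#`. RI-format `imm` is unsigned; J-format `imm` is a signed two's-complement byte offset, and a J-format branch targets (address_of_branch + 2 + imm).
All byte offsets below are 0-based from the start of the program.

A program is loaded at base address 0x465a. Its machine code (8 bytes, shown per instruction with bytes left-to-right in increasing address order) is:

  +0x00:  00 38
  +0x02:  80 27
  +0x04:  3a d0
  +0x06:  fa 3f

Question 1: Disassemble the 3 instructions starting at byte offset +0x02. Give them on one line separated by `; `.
or r3, r3; cmpi r0, #58; je #-6

[02] 80 27 → 0x2780
  opcode bits[15:11]=0x4: or/RR
  [10:9] rd=3 = r3
  [8:7] rs=3 = r3
[04] 3a d0 → 0xd03a
  opcode bits[15:11]=0x1a: cmpi/RI
  [10:9] rd=0 = r0
  [8:0] imm=58 = #58
[06] fa 3f → 0x3ffa
  opcode bits[15:11]=0x7: je/J
  [10:0] imm=2042 (s11→-6) = #-6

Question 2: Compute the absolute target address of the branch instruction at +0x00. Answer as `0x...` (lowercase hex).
@+00  little-endian(00 38) = 0x3800
  top 5b → 0x7 → je [J]
  imm@[10:0]=0x0 ⇒ #0
  target = base 0x465a + off 0x00 + 2 + imm 0 = 0x465c

0x465c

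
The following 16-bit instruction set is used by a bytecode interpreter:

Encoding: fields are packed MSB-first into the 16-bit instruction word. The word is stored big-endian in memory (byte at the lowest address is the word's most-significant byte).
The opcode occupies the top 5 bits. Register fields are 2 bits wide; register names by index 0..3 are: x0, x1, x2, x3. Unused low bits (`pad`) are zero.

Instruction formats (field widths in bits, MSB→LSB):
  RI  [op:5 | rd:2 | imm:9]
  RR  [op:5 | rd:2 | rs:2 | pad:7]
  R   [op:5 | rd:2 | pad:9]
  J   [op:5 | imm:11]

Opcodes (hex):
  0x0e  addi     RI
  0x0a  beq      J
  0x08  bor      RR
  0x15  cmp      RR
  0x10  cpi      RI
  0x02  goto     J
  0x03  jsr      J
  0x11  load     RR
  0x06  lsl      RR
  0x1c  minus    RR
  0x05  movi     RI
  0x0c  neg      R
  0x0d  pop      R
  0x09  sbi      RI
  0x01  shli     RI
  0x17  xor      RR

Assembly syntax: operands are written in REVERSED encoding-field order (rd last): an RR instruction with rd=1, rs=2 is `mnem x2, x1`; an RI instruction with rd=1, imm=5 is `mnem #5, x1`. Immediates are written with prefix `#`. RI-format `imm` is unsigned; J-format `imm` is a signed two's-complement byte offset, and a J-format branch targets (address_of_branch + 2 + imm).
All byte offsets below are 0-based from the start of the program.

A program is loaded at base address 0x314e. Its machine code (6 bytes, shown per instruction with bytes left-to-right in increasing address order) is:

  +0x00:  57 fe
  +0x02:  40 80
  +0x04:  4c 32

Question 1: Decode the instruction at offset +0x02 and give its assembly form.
bor x1, x0

+0x02: 40 80 ⇒ word 0x4080 (big)
  top 5b → 0x8 → bor [RR]
  [10:9] rd=0 = x0
  [8:7] rs=1 = x1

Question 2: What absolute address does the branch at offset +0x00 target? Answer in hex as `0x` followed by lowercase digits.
0x314e

@+00  big-endian(57 fe) = 0x57fe
  op=0x57fe>>11=0xa ⇒ beq (J)
  imm@[10:0]=0x7fe (s11→-2) ⇒ #-2
  target = base 0x314e + off 0x00 + 2 + imm -2 = 0x314e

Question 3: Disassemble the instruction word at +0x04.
sbi #50, x2

@+04  big-endian(4c 32) = 0x4c32
  opcode bits[15:11]=0x9: sbi/RI
  rd: (w>>9)&0x3=0x2 → x2
  imm: (w>>0)&0x1ff=0x32 → #50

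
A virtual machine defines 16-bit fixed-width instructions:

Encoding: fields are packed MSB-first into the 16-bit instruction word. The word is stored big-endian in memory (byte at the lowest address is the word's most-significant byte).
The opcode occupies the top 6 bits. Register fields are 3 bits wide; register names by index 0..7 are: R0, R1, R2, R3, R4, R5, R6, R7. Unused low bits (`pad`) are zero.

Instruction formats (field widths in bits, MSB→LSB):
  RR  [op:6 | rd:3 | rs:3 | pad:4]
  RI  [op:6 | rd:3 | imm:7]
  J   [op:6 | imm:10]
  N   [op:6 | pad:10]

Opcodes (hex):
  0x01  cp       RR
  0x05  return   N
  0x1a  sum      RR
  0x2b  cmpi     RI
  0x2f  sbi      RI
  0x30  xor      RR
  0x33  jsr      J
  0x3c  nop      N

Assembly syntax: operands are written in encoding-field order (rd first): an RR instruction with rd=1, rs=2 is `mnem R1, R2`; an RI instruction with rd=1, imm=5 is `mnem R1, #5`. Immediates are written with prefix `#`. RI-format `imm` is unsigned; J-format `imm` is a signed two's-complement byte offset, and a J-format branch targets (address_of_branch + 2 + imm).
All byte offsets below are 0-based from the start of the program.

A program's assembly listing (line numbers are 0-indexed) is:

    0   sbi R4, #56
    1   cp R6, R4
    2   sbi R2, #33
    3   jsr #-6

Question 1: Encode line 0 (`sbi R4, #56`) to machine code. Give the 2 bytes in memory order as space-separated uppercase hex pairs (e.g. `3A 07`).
0. sbi fields op=0x2f:6|rd=4:3|imm=56:7 → word be38h → be 38

BE 38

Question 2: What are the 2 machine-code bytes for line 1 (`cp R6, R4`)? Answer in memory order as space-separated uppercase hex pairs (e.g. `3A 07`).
L1: cp op=0x1:6|rd=6:3|rs=4:3|pad=0:4 ⇒ 0x0740 ⇒ big 07 40

07 40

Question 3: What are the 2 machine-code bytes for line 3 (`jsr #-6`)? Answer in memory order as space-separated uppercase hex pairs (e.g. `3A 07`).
CF FA

L3: jsr op=0x33:6|imm=-6:10 ⇒ 0xcffa ⇒ big cf fa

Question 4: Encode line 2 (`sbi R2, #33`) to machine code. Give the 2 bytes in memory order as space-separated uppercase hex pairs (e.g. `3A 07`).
L2: sbi op=0x2f:6|rd=2:3|imm=33:7 ⇒ 0xbd21 ⇒ big bd 21

BD 21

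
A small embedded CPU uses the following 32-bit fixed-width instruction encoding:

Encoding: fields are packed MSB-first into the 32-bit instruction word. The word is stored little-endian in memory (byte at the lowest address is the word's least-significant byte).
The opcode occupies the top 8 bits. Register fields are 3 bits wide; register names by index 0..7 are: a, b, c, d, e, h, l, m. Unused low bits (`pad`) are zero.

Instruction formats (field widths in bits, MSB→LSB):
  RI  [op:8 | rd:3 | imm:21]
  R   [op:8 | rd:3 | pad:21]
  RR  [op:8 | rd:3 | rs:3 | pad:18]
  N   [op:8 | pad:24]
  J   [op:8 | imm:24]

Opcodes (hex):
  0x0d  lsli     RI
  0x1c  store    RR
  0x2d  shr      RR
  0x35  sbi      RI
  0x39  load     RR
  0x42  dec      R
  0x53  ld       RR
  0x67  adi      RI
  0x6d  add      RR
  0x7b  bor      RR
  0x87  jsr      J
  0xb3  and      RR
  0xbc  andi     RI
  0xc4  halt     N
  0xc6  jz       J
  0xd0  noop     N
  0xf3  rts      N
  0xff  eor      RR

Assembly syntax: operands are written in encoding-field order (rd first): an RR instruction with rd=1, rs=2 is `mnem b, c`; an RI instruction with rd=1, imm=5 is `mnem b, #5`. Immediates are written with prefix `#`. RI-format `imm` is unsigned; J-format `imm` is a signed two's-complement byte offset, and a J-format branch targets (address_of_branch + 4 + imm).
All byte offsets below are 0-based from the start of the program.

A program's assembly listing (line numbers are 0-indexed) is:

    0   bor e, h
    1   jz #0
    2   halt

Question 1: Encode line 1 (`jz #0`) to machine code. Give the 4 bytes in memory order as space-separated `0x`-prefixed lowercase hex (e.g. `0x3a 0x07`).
L1: jz op=0xc6:8|imm=0:24 ⇒ 0xc6000000 ⇒ little 00 00 00 c6

0x00 0x00 0x00 0xc6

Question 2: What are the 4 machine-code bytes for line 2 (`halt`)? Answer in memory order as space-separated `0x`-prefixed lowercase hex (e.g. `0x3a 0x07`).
2. halt fields op=0xc4:8|pad=0:24 → word c4000000h → 00 00 00 c4

0x00 0x00 0x00 0xc4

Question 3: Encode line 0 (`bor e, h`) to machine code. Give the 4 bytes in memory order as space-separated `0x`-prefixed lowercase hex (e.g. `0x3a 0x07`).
line 0 (bor): pack op=0x7b:8|rd=4:3|rs=5:3|pad=0:18 = 0x7b940000; little→ 00 00 94 7b

0x00 0x00 0x94 0x7b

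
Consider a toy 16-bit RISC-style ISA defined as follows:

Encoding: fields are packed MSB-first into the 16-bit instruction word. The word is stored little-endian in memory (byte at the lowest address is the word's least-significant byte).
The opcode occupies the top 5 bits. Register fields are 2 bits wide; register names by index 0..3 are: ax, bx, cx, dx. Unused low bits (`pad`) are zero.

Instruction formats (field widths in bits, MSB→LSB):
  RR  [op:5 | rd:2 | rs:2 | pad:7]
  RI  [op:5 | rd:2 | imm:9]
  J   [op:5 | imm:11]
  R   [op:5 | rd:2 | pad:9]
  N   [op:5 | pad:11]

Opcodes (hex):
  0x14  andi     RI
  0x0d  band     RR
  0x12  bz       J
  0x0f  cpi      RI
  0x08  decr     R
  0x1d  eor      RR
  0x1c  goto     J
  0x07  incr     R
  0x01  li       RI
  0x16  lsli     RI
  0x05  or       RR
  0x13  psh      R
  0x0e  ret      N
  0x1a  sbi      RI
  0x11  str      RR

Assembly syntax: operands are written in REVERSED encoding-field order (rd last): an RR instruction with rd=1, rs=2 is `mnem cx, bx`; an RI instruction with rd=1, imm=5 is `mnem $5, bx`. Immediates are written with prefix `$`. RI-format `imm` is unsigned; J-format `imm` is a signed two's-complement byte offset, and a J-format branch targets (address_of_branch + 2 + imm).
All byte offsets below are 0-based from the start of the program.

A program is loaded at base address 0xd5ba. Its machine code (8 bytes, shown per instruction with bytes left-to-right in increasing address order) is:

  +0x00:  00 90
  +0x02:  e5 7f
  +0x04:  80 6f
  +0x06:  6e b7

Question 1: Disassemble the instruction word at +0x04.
band dx, dx

off 0x04: read 80 6f as little → 0x6f80
  op=0x6f80>>11=0xd ⇒ band (RR)
  [10:9] rd=3 = dx
  [8:7] rs=3 = dx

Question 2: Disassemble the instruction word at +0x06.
lsli $366, dx

+0x06: 6e b7 ⇒ word 0xb76e (little)
  opcode bits[15:11]=0x16: lsli/RI
  rd: (w>>9)&0x3=0x3 → dx
  imm: (w>>0)&0x1ff=0x16e → $366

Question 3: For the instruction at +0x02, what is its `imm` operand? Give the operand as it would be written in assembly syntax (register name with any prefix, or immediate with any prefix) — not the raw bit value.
@+02  little-endian(e5 7f) = 0x7fe5
  opcode bits[15:11]=0xf: cpi/RI
  [10:9] rd=3 = dx
  [8:0] imm=485 = $485

$485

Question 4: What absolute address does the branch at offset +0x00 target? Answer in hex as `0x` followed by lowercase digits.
0xd5bc

[00] 00 90 → 0x9000
  op=0x9000>>11=0x12 ⇒ bz (J)
  imm@[10:0]=0x0 ⇒ $0
  target = base 0xd5ba + off 0x00 + 2 + imm 0 = 0xd5bc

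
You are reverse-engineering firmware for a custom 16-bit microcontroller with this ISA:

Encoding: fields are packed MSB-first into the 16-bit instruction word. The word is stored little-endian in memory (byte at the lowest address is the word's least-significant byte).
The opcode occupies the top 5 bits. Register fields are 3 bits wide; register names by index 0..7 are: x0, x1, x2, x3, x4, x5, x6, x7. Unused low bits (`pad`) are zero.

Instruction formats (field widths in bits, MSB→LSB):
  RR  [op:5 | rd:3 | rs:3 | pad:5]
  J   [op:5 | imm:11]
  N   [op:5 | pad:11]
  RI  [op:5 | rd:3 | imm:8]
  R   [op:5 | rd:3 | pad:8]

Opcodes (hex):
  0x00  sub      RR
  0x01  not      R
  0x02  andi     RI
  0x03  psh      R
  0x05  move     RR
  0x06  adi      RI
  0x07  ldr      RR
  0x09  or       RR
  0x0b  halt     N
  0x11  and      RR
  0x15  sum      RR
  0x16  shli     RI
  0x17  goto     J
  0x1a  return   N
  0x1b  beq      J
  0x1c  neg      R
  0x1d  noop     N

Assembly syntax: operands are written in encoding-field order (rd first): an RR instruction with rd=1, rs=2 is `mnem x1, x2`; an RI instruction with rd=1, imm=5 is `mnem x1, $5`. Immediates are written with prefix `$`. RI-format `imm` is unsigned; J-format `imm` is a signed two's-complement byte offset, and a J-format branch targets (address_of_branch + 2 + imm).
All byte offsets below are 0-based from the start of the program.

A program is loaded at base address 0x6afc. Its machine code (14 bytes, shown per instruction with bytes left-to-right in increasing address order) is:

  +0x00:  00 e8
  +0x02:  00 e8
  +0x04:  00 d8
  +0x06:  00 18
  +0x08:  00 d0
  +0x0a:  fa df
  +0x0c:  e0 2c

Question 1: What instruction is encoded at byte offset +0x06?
psh x0

[06] 00 18 → 0x1800
  top 5b → 0x3 → psh [R]
  [10:8] rd=0 = x0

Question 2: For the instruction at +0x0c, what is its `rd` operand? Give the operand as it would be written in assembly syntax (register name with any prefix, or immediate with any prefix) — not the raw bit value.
@+0c  little-endian(e0 2c) = 0x2ce0
  opcode bits[15:11]=0x5: move/RR
  [10:8] rd=4 = x4
  [7:5] rs=7 = x7

x4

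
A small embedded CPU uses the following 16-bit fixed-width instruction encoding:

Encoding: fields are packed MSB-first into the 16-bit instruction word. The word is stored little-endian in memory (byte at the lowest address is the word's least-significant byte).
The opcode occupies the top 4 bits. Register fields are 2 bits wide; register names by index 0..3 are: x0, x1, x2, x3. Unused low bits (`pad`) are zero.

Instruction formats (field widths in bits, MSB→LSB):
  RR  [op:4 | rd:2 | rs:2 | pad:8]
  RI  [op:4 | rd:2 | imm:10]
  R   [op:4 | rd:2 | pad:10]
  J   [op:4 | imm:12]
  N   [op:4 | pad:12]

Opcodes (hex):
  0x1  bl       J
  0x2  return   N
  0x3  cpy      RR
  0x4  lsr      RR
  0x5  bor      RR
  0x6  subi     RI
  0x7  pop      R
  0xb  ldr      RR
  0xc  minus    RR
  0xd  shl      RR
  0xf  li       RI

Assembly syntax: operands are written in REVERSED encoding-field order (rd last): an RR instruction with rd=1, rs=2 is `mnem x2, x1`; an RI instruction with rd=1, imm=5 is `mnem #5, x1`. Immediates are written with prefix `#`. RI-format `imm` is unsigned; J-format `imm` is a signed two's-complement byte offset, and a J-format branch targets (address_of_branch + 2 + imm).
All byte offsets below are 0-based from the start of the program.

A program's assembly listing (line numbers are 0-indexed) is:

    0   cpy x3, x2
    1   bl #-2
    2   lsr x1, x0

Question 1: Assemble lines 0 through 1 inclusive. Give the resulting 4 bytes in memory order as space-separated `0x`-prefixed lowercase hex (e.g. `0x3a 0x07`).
0. cpy fields op=0x3:4|rd=2:2|rs=3:2|pad=0:8 → word 3b00h → 00 3b
1. bl fields op=0x1:4|imm=-2:12 → word 1ffeh → fe 1f

0x00 0x3b 0xfe 0x1f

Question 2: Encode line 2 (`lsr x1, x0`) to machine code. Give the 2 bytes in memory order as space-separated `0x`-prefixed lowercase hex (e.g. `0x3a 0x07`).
0x00 0x41

line 2 (lsr): pack op=0x4:4|rd=0:2|rs=1:2|pad=0:8 = 0x4100; little→ 00 41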